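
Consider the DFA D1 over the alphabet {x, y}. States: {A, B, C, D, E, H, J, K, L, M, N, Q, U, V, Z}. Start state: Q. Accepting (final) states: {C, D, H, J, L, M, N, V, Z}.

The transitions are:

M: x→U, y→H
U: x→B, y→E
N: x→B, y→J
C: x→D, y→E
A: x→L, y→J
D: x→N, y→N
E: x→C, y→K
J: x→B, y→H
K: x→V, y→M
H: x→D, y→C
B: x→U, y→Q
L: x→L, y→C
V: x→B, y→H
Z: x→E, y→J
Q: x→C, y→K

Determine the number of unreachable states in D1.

3

No path from Q leads to A, L, Z; the other 12 states are all reachable.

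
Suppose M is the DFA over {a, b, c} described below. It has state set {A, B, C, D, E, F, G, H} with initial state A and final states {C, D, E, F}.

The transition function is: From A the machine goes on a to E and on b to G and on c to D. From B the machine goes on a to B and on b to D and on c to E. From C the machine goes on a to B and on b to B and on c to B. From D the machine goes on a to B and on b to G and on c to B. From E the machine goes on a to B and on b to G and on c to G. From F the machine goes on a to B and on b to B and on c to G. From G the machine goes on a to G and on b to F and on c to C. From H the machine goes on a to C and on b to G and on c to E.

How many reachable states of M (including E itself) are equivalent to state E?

Reachable states from the start: {A,B,C,D,E,F,G}. Unreachable: {H} — drop them.
P0 = {C,D,E,F} | {A,B,G}.
On input a, block {A,B,G} splits into {B,G} and {A}.
The partition is now stable with 3 blocks: {C,D,E,F} | {B,G} | {A}.
State E belongs to the block {C,D,E,F}, which has 4 states.

4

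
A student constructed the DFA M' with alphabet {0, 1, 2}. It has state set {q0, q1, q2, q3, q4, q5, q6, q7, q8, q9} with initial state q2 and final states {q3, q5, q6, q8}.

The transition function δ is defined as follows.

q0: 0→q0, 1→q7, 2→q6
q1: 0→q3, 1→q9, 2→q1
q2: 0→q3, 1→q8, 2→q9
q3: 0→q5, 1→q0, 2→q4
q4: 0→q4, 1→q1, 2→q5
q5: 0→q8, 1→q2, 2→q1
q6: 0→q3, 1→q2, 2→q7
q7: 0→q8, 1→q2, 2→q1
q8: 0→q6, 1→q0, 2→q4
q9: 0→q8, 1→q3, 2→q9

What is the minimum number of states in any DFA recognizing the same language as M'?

Start with accepting vs non-accepting: {q3,q5,q6,q8} | {q0,q1,q2,q4,q7,q9}.
Split {q0,q1,q2,q4,q7,q9} by δ(·,0) → {q1,q2,q7,q9} and {q0,q4}.
Split {q3,q5,q6,q8} by δ(·,1) → {q3,q8} and {q5,q6}.
On input 1, block {q1,q2,q7,q9} splits into {q1,q7} and {q2,q9}.
The partition is now stable with 5 blocks: {q3,q8} | {q1,q7} | {q0,q4} | {q5,q6} | {q2,q9}.

5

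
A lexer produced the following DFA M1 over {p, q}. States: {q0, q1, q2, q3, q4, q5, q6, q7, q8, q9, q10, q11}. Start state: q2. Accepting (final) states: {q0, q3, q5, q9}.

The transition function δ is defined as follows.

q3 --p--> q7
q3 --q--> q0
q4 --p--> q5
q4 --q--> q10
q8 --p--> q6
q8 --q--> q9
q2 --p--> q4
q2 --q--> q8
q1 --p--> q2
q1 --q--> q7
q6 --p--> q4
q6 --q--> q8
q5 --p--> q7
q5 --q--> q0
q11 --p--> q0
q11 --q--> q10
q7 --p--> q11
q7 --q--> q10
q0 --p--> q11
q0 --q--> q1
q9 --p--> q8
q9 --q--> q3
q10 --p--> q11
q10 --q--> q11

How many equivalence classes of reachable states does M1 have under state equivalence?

10

Every state is reachable, so we keep all 12.
Start with accepting vs non-accepting: {q0,q3,q5,q9} | {q1,q2,q4,q6,q7,q8,q10,q11}.
On input q, block {q0,q3,q5,q9} splits into {q3,q5,q9} and {q0}.
On input q, block {q3,q5,q9} splits into {q3,q5} and {q9}.
Refine {q1,q2,q4,q6,q7,q8,q10,q11} on symbol p: members go to different blocks, giving {q1,q2,q6,q7,q8,q10} and {q4} and {q11}.
Split {q1,q2,q6,q7,q8,q10} by δ(·,p) → {q1,q8} and {q2,q6} and {q7,q10}.
On input q, block {q1,q8} splits into {q1} and {q8}.
On input q, block {q7,q10} splits into {q7} and {q10}.
Stable partition: {q3,q5} | {q1} | {q0} | {q9} | {q4} | {q11} | {q2,q6} | {q7} | {q8} | {q10} — 10 equivalence classes.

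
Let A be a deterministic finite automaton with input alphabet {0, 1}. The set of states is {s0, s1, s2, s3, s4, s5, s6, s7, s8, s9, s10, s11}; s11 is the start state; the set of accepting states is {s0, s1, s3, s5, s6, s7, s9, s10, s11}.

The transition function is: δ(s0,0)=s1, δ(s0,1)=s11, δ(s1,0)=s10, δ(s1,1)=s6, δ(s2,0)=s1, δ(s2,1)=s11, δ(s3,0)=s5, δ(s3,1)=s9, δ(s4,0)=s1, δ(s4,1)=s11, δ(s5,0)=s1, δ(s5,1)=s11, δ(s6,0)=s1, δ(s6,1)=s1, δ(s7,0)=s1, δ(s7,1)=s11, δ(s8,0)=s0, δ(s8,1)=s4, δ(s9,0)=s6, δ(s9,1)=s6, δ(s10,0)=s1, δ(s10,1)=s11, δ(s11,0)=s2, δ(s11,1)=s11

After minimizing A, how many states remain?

5

Reachable states from the start: {s1,s2,s6,s10,s11}. Unreachable: {s0,s3,s4,s5,s7,s8,s9} — drop them.
P0 = {s1,s6,s10,s11} | {s2}.
On input 0, block {s1,s6,s10,s11} splits into {s1,s6,s10} and {s11}.
Split {s1,s6,s10} by δ(·,1) → {s1,s6} and {s10}.
Refine {s1,s6} on symbol 0: members go to different blocks, giving {s1} and {s6}.
The partition is now stable with 5 blocks: {s1} | {s2} | {s11} | {s10} | {s6}.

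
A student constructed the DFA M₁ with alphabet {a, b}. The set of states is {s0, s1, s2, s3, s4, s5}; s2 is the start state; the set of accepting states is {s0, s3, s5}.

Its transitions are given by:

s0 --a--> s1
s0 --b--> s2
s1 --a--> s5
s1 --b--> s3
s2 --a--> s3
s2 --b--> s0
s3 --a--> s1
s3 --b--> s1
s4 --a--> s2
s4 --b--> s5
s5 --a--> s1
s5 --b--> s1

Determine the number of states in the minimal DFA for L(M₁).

2

Reachable states from the start: {s0,s1,s2,s3,s5}. Unreachable: {s4} — drop them.
Start with accepting vs non-accepting: {s0,s3,s5} | {s1,s2}.
The partition is now stable with 2 blocks: {s0,s3,s5} | {s1,s2}.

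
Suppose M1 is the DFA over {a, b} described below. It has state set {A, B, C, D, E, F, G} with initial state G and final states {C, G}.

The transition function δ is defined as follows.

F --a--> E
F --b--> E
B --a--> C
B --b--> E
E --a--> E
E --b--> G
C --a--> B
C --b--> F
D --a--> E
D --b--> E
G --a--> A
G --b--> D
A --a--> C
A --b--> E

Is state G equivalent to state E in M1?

Every state is reachable, so we keep all 7.
P0 = {C,G} | {A,B,D,E,F}.
Refine {A,B,D,E,F} on symbol a: members go to different blocks, giving {D,E,F} and {A,B}.
On input b, block {D,E,F} splits into {D,F} and {E}.
Stable partition: {C,G} | {D,F} | {A,B} | {E} — 4 equivalence classes.
G and E end up in different blocks, so they are distinguishable. For instance, the string 'ε' is accepted from only G.

No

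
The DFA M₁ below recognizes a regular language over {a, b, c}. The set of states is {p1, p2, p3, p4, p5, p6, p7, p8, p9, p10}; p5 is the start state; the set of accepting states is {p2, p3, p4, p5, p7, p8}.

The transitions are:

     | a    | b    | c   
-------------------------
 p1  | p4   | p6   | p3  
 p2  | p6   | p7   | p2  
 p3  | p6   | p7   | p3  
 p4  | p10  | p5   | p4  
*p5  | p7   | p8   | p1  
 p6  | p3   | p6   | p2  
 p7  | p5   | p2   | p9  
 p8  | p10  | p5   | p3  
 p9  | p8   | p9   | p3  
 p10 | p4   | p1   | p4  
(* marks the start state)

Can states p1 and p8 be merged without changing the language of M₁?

No

Every state is reachable, so we keep all 10.
P0 = {p2,p3,p4,p5,p7,p8} | {p1,p6,p9,p10}.
Split {p2,p3,p4,p5,p7,p8} by δ(·,a) → {p2,p3,p4,p8} and {p5,p7}.
No further refinement is possible. Final partition (3 blocks): {p2,p3,p4,p8} | {p1,p6,p9,p10} | {p5,p7}.
p1 and p8 end up in different blocks, so they are distinguishable. For instance, the string 'ε' is accepted from only p8.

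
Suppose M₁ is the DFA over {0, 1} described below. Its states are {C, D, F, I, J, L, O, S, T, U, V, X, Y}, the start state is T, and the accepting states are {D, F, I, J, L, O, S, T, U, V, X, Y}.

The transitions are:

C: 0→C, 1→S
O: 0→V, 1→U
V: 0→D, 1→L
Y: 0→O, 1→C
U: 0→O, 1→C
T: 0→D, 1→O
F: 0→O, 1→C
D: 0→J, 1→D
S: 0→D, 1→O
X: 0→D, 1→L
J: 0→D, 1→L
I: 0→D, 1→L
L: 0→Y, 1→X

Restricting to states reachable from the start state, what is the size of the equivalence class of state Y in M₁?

2

Reachable states from the start: {C,D,J,L,O,S,T,U,V,X,Y}. Unreachable: {F,I} — drop them.
P0 = {D,J,L,O,S,T,U,V,X,Y} | {C}.
On input 1, block {D,J,L,O,S,T,U,V,X,Y} splits into {D,J,L,O,S,T,V,X} and {U,Y}.
Refine {D,J,L,O,S,T,V,X} on symbol 0: members go to different blocks, giving {D,J,O,S,T,V,X} and {L}.
Refine {D,J,O,S,T,V,X} on symbol 1: members go to different blocks, giving {D,S,T} and {J,V,X} and {O}.
Split {D,S,T} by δ(·,0) → {S,T} and {D}.
Stable partition: {S,T} | {C} | {U,Y} | {L} | {J,V,X} | {O} | {D} — 7 equivalence classes.
The equivalence class containing Y is {U,Y}, of size 2.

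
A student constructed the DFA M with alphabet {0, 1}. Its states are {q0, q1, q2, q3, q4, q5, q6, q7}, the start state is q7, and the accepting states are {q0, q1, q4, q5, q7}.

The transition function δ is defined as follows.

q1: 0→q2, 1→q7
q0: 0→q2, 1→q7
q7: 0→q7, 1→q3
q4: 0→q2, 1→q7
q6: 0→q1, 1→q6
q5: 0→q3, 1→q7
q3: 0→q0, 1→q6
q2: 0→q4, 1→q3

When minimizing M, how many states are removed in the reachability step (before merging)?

BFS from q7 reaches {q0, q1, q2, q3, q4, q6, q7}; the 1 state(s) q5 are never visited.

1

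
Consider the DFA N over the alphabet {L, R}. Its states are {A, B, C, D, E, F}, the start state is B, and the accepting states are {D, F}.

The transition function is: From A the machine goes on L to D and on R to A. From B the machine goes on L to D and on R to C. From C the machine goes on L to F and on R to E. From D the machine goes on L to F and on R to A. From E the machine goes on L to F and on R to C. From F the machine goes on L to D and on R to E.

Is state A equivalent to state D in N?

Every state is reachable, so we keep all 6.
Initial partition by acceptance: {D,F} | {A,B,C,E}.
No further refinement is possible. Final partition (2 blocks): {D,F} | {A,B,C,E}.
A and D end up in different blocks, so they are distinguishable. For instance, the string 'ε' is accepted from only D.

No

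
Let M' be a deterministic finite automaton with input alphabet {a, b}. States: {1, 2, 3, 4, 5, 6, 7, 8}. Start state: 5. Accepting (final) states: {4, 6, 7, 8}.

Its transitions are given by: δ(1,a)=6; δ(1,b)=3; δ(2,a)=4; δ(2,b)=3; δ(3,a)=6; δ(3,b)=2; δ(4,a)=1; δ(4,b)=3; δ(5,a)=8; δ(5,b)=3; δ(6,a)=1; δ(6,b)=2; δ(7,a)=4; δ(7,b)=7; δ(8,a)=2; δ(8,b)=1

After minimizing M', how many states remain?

States {7} cannot be reached from the start state, so discard them.
Start with accepting vs non-accepting: {4,6,8} | {1,2,3,5}.
Stable partition: {4,6,8} | {1,2,3,5} — 2 equivalence classes.

2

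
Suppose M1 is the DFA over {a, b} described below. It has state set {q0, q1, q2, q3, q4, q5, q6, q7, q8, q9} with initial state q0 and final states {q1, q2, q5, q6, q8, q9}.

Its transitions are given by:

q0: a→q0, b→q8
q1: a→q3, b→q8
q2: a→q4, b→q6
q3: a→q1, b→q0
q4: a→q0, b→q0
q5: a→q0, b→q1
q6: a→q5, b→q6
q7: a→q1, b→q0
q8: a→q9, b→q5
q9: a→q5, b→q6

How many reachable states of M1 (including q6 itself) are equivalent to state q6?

2

States {q2,q4,q7} cannot be reached from the start state, so discard them.
Initial partition by acceptance: {q1,q5,q6,q8,q9} | {q0,q3}.
Refine {q1,q5,q6,q8,q9} on symbol a: members go to different blocks, giving {q6,q8,q9} and {q1,q5}.
Refine {q6,q8,q9} on symbol a: members go to different blocks, giving {q6,q9} and {q8}.
Split {q0,q3} by δ(·,a) → {q0} and {q3}.
Split {q1,q5} by δ(·,a) → {q1} and {q5}.
Stable partition: {q6,q9} | {q0} | {q1} | {q8} | {q3} | {q5} — 6 equivalence classes.
The equivalence class containing q6 is {q6,q9}, of size 2.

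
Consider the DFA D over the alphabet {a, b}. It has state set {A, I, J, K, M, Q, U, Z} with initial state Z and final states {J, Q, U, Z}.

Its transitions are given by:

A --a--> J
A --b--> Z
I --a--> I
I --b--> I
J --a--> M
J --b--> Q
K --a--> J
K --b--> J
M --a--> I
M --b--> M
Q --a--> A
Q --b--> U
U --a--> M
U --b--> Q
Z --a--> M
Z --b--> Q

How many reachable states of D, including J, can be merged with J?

3

States {K} cannot be reached from the start state, so discard them.
Initial partition by acceptance: {J,Q,U,Z} | {A,I,M}.
On input a, block {A,I,M} splits into {I,M} and {A}.
Split {J,Q,U,Z} by δ(·,a) → {J,U,Z} and {Q}.
The partition is now stable with 4 blocks: {J,U,Z} | {I,M} | {A} | {Q}.
The equivalence class containing J is {J,U,Z}, of size 3.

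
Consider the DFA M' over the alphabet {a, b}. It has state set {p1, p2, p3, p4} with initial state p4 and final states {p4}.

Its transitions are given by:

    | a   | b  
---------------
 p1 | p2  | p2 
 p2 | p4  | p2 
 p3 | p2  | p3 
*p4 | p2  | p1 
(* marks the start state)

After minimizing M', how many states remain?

First remove the unreachable states {p3}; 3 states remain.
Start with accepting vs non-accepting: {p4} | {p1,p2}.
Refine {p1,p2} on symbol a: members go to different blocks, giving {p1} and {p2}.
The partition is now stable with 3 blocks: {p4} | {p1} | {p2}.

3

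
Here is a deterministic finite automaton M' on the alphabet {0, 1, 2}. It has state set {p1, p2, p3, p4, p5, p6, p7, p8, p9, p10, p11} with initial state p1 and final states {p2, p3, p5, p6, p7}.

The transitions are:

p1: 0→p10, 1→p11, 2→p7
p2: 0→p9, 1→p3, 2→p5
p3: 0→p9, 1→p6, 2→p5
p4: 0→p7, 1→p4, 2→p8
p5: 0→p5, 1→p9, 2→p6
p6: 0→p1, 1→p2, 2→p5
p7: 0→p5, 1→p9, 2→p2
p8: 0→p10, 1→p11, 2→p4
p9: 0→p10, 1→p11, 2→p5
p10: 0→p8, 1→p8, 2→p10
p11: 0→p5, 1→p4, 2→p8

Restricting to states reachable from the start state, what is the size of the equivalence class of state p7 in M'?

All states are reachable from the start state.
Start with accepting vs non-accepting: {p2,p3,p5,p6,p7} | {p1,p4,p8,p9,p10,p11}.
On input 0, block {p2,p3,p5,p6,p7} splits into {p2,p3,p6} and {p5,p7}.
Split {p1,p4,p8,p9,p10,p11} by δ(·,0) → {p1,p8,p9,p10} and {p4,p11}.
On input 1, block {p1,p8,p9,p10} splits into {p1,p8,p9} and {p10}.
On input 2, block {p1,p8,p9} splits into {p1,p9} and {p8}.
No further refinement is possible. Final partition (6 blocks): {p2,p3,p6} | {p1,p9} | {p5,p7} | {p4,p11} | {p10} | {p8}.
State p7 belongs to the block {p5,p7}, which has 2 states.

2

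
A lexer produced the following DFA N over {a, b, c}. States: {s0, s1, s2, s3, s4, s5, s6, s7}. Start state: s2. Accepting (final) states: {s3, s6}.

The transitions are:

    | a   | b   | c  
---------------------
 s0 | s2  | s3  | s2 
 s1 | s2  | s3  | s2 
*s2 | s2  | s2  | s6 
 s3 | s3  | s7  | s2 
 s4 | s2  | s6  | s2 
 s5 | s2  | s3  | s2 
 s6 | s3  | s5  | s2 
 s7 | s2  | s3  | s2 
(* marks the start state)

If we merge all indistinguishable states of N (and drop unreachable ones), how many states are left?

3

States {s0,s1,s4} cannot be reached from the start state, so discard them.
P0 = {s3,s6} | {s2,s5,s7}.
Refine {s2,s5,s7} on symbol b: members go to different blocks, giving {s5,s7} and {s2}.
Stable partition: {s3,s6} | {s5,s7} | {s2} — 3 equivalence classes.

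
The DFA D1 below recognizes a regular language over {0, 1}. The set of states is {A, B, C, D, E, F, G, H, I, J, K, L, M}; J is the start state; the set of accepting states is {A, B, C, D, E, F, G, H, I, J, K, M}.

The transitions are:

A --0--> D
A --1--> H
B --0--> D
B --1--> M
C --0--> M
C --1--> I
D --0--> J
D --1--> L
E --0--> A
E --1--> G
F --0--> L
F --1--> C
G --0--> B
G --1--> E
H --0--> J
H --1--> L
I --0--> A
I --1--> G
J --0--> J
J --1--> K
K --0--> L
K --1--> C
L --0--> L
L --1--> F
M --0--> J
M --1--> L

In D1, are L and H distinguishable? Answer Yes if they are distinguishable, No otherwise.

Yes

Start with accepting vs non-accepting: {A,B,C,D,E,F,G,H,I,J,K,M} | {L}.
Split {A,B,C,D,E,F,G,H,I,J,K,M} by δ(·,0) → {A,B,C,D,E,G,H,I,J,M} and {F,K}.
Refine {A,B,C,D,E,G,H,I,J,M} on symbol 1: members go to different blocks, giving {A,B,C,E,G,I} and {D,H,M} and {J}.
On input 0, block {A,B,C,E,G,I} splits into {A,B,C} and {E,G,I}.
Refine {A,B,C} on symbol 1: members go to different blocks, giving {A,B} and {C}.
Stable partition: {A,B} | {L} | {F,K} | {D,H,M} | {J} | {E,G,I} | {C} — 7 equivalence classes.
L and H end up in different blocks, so they are distinguishable. For instance, the string 'ε' is accepted from only H.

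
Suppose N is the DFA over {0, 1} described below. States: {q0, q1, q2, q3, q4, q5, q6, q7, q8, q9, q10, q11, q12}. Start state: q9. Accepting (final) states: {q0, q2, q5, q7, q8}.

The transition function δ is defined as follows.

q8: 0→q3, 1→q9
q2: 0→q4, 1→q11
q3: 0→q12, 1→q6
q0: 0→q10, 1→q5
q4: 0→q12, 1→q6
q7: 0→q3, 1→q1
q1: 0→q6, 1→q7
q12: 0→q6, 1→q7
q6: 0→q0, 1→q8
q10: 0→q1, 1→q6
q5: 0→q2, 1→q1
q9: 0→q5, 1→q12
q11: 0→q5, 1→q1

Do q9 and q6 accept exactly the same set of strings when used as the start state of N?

No

Start with accepting vs non-accepting: {q0,q2,q5,q7,q8} | {q1,q3,q4,q6,q9,q10,q11,q12}.
On input 0, block {q0,q2,q5,q7,q8} splits into {q0,q2,q7,q8} and {q5}.
Split {q0,q2,q7,q8} by δ(·,1) → {q2,q7,q8} and {q0}.
Split {q1,q3,q4,q6,q9,q10,q11,q12} by δ(·,0) → {q1,q3,q4,q10,q12} and {q9,q11} and {q6}.
Split {q2,q7,q8} by δ(·,1) → {q2,q8} and {q7}.
On input 0, block {q1,q3,q4,q10,q12} splits into {q3,q4,q10} and {q1,q12}.
Stable partition: {q2,q8} | {q3,q4,q10} | {q5} | {q0} | {q9,q11} | {q6} | {q7} | {q1,q12} — 8 equivalence classes.
q9 and q6 end up in different blocks, so they are distinguishable. For instance, the string '1' is accepted from only q6.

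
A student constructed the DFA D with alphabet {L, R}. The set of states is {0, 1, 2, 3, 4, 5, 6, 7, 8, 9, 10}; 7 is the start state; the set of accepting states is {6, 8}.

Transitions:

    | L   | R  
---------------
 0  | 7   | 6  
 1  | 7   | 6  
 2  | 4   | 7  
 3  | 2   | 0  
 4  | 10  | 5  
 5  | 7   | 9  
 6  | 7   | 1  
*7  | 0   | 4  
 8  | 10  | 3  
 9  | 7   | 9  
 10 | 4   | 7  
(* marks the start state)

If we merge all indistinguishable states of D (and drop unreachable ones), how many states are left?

Reachable states from the start: {0,1,4,5,6,7,9,10}. Unreachable: {2,3,8} — drop them.
Initial partition by acceptance: {6} | {0,1,4,5,7,9,10}.
On input R, block {0,1,4,5,7,9,10} splits into {4,5,7,9,10} and {0,1}.
Refine {4,5,7,9,10} on symbol L: members go to different blocks, giving {4,5,9,10} and {7}.
Split {4,5,9,10} by δ(·,L) → {4,10} and {5,9}.
Split {4,10} by δ(·,R) → {4} and {10}.
Stable partition: {6} | {4} | {0,1} | {7} | {5,9} | {10} — 6 equivalence classes.

6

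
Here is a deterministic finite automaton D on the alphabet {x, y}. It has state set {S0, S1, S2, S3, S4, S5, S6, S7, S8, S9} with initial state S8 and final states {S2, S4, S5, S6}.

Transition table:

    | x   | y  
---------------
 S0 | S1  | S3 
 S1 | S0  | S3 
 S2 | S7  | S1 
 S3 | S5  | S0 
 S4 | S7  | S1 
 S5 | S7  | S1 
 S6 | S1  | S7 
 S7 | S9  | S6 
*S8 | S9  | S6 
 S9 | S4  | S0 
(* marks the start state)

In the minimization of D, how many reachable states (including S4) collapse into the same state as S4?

2

First remove the unreachable states {S2}; 9 states remain.
P0 = {S4,S5,S6} | {S0,S1,S3,S7,S8,S9}.
Split {S0,S1,S3,S7,S8,S9} by δ(·,x) → {S0,S1,S7,S8} and {S3,S9}.
Refine {S0,S1,S7,S8} on symbol x: members go to different blocks, giving {S0,S1} and {S7,S8}.
Refine {S4,S5,S6} on symbol x: members go to different blocks, giving {S4,S5} and {S6}.
No further refinement is possible. Final partition (5 blocks): {S4,S5} | {S0,S1} | {S3,S9} | {S7,S8} | {S6}.
The equivalence class containing S4 is {S4,S5}, of size 2.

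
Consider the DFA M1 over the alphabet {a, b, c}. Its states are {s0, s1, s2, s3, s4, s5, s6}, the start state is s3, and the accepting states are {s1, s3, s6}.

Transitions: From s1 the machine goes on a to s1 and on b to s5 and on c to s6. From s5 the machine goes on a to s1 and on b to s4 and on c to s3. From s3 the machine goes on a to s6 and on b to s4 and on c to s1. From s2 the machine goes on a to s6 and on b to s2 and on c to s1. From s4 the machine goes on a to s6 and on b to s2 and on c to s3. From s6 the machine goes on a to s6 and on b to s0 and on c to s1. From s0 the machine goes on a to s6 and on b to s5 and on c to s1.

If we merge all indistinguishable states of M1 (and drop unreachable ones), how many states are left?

2

All states are reachable from the start state.
P0 = {s1,s3,s6} | {s0,s2,s4,s5}.
Stable partition: {s1,s3,s6} | {s0,s2,s4,s5} — 2 equivalence classes.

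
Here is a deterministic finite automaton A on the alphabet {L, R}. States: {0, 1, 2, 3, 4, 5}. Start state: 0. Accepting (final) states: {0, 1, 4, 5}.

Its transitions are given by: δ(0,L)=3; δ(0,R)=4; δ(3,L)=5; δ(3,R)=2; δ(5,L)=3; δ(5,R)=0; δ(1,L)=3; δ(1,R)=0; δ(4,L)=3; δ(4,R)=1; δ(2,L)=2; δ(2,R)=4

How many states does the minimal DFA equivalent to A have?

3

Initial partition by acceptance: {0,1,4,5} | {2,3}.
Split {2,3} by δ(·,L) → {2} and {3}.
Stable partition: {0,1,4,5} | {2} | {3} — 3 equivalence classes.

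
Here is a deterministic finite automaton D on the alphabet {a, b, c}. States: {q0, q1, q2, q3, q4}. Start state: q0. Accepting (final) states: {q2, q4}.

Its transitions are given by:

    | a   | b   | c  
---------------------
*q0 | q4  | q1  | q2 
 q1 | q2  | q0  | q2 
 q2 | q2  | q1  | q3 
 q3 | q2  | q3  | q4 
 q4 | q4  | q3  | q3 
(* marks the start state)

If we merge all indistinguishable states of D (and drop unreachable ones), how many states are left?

All states are reachable from the start state.
Start with accepting vs non-accepting: {q2,q4} | {q0,q1,q3}.
No further refinement is possible. Final partition (2 blocks): {q2,q4} | {q0,q1,q3}.

2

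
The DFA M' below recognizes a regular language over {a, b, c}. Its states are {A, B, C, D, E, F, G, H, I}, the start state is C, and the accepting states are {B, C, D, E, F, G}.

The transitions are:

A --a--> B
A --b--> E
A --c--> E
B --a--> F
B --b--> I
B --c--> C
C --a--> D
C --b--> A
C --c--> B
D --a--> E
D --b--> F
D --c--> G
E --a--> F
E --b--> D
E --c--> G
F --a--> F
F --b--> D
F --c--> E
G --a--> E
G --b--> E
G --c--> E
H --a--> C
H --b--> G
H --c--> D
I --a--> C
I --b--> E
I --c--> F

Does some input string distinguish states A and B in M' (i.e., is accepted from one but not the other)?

Yes

Reachable states from the start: {A,B,C,D,E,F,G,I}. Unreachable: {H} — drop them.
Start with accepting vs non-accepting: {B,C,D,E,F,G} | {A,I}.
Refine {B,C,D,E,F,G} on symbol b: members go to different blocks, giving {D,E,F,G} and {B,C}.
Stable partition: {D,E,F,G} | {A,I} | {B,C} — 3 equivalence classes.
A and B end up in different blocks, so they are distinguishable. For instance, the string 'ε' is accepted from only B.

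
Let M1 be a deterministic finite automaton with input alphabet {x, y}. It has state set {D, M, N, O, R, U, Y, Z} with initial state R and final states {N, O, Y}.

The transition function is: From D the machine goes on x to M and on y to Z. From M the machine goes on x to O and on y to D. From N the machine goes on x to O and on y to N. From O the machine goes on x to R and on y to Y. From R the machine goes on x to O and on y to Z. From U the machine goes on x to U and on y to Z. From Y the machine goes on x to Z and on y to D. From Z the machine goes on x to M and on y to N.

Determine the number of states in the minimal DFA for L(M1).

7

First remove the unreachable states {U}; 7 states remain.
P0 = {N,O,Y} | {D,M,R,Z}.
Refine {N,O,Y} on symbol x: members go to different blocks, giving {O,Y} and {N}.
On input y, block {O,Y} splits into {Y} and {O}.
On input x, block {D,M,R,Z} splits into {M,R} and {D,Z}.
Split {D,Z} by δ(·,y) → {Z} and {D}.
Refine {M,R} on symbol y: members go to different blocks, giving {M} and {R}.
Stable partition: {Y} | {M} | {N} | {O} | {Z} | {D} | {R} — 7 equivalence classes.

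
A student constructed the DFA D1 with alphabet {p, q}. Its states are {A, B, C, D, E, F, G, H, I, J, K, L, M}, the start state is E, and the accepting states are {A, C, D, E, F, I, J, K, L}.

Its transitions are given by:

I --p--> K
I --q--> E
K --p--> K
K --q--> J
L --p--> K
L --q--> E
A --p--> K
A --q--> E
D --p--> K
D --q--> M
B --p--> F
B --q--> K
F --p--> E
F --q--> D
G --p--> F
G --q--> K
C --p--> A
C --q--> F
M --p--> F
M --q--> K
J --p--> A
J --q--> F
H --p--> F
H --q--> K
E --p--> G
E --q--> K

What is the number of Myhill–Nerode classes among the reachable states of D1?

7

First remove the unreachable states {B,C,H,I,L}; 8 states remain.
Start with accepting vs non-accepting: {A,D,E,F,J,K} | {G,M}.
Refine {A,D,E,F,J,K} on symbol p: members go to different blocks, giving {A,D,F,J,K} and {E}.
Refine {A,D,F,J,K} on symbol p: members go to different blocks, giving {A,D,J,K} and {F}.
Split {A,D,J,K} by δ(·,q) → {A} and {D} and {J} and {K}.
Stable partition: {A} | {G,M} | {E} | {F} | {D} | {J} | {K} — 7 equivalence classes.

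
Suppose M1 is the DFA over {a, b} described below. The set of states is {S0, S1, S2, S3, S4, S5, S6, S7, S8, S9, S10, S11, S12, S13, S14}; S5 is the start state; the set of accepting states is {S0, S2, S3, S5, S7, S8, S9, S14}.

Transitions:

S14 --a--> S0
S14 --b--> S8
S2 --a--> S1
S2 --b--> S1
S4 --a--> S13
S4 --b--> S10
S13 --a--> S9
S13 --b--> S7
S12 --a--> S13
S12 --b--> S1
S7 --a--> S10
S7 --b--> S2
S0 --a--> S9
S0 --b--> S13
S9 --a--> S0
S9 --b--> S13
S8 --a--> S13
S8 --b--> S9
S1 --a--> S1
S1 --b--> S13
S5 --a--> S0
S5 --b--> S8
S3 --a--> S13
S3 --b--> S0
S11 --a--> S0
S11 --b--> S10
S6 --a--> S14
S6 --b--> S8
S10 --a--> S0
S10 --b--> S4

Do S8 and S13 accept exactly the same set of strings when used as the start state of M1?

States {S3,S6,S11,S12,S14} cannot be reached from the start state, so discard them.
Initial partition by acceptance: {S0,S2,S5,S7,S8,S9} | {S1,S4,S10,S13}.
On input a, block {S0,S2,S5,S7,S8,S9} splits into {S0,S5,S9} and {S2,S7,S8}.
Split {S0,S5,S9} by δ(·,b) → {S0,S9} and {S5}.
Refine {S1,S4,S10,S13} on symbol a: members go to different blocks, giving {S1,S4} and {S10,S13}.
Split {S1,S4} by δ(·,a) → {S1} and {S4}.
Split {S2,S7,S8} by δ(·,a) → {S7,S8} and {S2}.
Split {S7,S8} by δ(·,b) → {S7} and {S8}.
Split {S10,S13} by δ(·,b) → {S10} and {S13}.
No further refinement is possible. Final partition (9 blocks): {S0,S9} | {S1} | {S7} | {S5} | {S10} | {S4} | {S2} | {S8} | {S13}.
S8 and S13 end up in different blocks, so they are distinguishable. For instance, the string 'ε' is accepted from only S8.

No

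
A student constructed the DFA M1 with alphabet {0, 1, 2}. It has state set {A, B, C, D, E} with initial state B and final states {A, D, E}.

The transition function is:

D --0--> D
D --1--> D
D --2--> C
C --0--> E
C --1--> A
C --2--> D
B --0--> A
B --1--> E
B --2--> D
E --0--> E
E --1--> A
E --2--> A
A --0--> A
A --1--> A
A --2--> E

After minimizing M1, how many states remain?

Initial partition by acceptance: {A,D,E} | {B,C}.
Split {A,D,E} by δ(·,2) → {A,E} and {D}.
Stable partition: {A,E} | {B,C} | {D} — 3 equivalence classes.

3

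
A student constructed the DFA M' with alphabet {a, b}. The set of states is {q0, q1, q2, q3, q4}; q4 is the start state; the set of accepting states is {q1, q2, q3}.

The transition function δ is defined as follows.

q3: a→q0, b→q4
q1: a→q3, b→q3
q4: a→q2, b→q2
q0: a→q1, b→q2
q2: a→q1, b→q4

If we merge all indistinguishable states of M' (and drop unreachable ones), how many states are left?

5

Every state is reachable, so we keep all 5.
Initial partition by acceptance: {q1,q2,q3} | {q0,q4}.
Refine {q1,q2,q3} on symbol a: members go to different blocks, giving {q1,q2} and {q3}.
On input a, block {q1,q2} splits into {q1} and {q2}.
Split {q0,q4} by δ(·,a) → {q0} and {q4}.
Stable partition: {q1} | {q0} | {q3} | {q2} | {q4} — 5 equivalence classes.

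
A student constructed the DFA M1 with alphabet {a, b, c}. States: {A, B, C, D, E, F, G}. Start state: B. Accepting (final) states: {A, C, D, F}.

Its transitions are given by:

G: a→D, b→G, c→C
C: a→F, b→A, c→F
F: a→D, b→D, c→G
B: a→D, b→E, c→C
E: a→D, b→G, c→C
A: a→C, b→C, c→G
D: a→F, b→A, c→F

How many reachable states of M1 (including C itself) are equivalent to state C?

Every state is reachable, so we keep all 7.
P0 = {A,C,D,F} | {B,E,G}.
Split {A,C,D,F} by δ(·,c) → {A,F} and {C,D}.
The partition is now stable with 3 blocks: {A,F} | {B,E,G} | {C,D}.
State C belongs to the block {C,D}, which has 2 states.

2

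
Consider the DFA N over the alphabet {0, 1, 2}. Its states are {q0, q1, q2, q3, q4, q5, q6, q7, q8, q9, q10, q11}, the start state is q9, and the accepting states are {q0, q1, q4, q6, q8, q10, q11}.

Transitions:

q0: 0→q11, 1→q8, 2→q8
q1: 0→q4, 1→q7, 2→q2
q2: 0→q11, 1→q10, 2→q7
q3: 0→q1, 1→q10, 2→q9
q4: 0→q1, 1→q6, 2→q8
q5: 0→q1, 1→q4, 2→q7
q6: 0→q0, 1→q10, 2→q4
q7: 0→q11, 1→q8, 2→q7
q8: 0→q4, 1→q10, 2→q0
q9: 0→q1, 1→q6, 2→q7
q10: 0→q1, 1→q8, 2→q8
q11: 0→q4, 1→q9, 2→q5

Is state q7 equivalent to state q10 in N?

First remove the unreachable states {q3}; 11 states remain.
Initial partition by acceptance: {q0,q1,q4,q6,q8,q10,q11} | {q2,q5,q7,q9}.
Split {q0,q1,q4,q6,q8,q10,q11} by δ(·,1) → {q0,q4,q6,q8,q10} and {q1,q11}.
Split {q0,q4,q6,q8,q10} by δ(·,0) → {q0,q4,q10} and {q6,q8}.
Split {q2,q5,q7,q9} by δ(·,1) → {q2,q5} and {q7,q9}.
No further refinement is possible. Final partition (5 blocks): {q0,q4,q10} | {q2,q5} | {q1,q11} | {q6,q8} | {q7,q9}.
q7 and q10 end up in different blocks, so they are distinguishable. For instance, the string 'ε' is accepted from only q10.

No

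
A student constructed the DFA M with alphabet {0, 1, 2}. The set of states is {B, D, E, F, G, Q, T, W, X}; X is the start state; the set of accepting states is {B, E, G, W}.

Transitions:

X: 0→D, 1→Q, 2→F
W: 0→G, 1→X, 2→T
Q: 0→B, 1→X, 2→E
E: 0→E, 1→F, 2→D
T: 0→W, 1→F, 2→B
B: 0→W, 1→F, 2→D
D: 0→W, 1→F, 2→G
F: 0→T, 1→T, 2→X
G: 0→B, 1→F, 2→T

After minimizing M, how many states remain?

3

P0 = {B,E,G,W} | {D,F,Q,T,X}.
Refine {D,F,Q,T,X} on symbol 0: members go to different blocks, giving {D,Q,T} and {F,X}.
Stable partition: {B,E,G,W} | {D,Q,T} | {F,X} — 3 equivalence classes.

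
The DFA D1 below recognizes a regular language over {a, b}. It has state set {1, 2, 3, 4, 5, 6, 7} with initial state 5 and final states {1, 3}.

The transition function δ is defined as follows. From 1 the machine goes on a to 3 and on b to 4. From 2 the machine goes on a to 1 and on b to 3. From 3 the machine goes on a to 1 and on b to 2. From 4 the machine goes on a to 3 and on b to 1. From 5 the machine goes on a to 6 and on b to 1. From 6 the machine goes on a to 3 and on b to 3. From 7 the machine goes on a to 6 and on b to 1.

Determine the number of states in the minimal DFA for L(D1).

Reachable states from the start: {1,2,3,4,5,6}. Unreachable: {7} — drop them.
Initial partition by acceptance: {1,3} | {2,4,5,6}.
On input a, block {2,4,5,6} splits into {2,4,6} and {5}.
Stable partition: {1,3} | {2,4,6} | {5} — 3 equivalence classes.

3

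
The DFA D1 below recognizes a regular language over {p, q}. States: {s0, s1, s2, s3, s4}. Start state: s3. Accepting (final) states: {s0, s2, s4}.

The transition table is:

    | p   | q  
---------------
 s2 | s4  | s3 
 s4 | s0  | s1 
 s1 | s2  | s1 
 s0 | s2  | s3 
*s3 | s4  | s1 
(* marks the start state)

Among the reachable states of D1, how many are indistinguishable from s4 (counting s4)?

Every state is reachable, so we keep all 5.
Start with accepting vs non-accepting: {s0,s2,s4} | {s1,s3}.
Stable partition: {s0,s2,s4} | {s1,s3} — 2 equivalence classes.
The equivalence class containing s4 is {s0,s2,s4}, of size 3.

3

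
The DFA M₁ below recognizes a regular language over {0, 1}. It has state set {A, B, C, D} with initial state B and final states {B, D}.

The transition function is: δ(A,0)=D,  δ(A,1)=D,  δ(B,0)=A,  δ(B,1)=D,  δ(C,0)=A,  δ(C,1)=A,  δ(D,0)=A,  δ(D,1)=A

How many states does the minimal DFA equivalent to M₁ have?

3

Reachable states from the start: {A,B,D}. Unreachable: {C} — drop them.
Initial partition by acceptance: {B,D} | {A}.
On input 1, block {B,D} splits into {B} and {D}.
The partition is now stable with 3 blocks: {B} | {A} | {D}.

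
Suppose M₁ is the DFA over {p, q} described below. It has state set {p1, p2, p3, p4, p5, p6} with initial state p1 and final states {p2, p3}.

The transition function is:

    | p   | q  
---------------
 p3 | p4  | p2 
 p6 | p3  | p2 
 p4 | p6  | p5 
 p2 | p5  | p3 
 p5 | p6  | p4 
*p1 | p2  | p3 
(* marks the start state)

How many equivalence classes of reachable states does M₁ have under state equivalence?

Initial partition by acceptance: {p2,p3} | {p1,p4,p5,p6}.
On input p, block {p1,p4,p5,p6} splits into {p1,p6} and {p4,p5}.
No further refinement is possible. Final partition (3 blocks): {p2,p3} | {p1,p6} | {p4,p5}.

3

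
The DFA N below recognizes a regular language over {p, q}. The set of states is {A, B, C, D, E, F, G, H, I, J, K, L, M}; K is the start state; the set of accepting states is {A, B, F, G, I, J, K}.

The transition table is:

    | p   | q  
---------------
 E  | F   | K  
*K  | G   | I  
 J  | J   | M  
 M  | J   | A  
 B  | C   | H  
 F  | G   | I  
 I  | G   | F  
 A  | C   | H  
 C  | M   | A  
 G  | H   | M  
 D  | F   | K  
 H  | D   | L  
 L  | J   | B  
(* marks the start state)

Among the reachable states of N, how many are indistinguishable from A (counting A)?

2

States {E} cannot be reached from the start state, so discard them.
Start with accepting vs non-accepting: {A,B,F,G,I,J,K} | {C,D,H,L,M}.
On input p, block {A,B,F,G,I,J,K} splits into {F,I,J,K} and {A,B,G}.
Refine {F,I,J,K} on symbol p: members go to different blocks, giving {F,I,K} and {J}.
Refine {C,D,H,L,M} on symbol p: members go to different blocks, giving {C,H} and {L,M} and {D}.
On input p, block {C,H} splits into {C} and {H}.
Split {A,B,G} by δ(·,p) → {A,B} and {G}.
Stable partition: {F,I,K} | {C} | {A,B} | {J} | {L,M} | {D} | {H} | {G} — 8 equivalence classes.
The equivalence class containing A is {A,B}, of size 2.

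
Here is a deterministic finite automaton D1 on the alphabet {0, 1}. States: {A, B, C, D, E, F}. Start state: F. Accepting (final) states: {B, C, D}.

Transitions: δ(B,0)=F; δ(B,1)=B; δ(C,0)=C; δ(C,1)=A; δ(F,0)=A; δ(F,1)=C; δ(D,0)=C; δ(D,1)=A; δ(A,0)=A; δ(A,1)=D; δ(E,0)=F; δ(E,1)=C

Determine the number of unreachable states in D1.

BFS from F reaches {A, C, D, F}; the 2 state(s) B, E are never visited.

2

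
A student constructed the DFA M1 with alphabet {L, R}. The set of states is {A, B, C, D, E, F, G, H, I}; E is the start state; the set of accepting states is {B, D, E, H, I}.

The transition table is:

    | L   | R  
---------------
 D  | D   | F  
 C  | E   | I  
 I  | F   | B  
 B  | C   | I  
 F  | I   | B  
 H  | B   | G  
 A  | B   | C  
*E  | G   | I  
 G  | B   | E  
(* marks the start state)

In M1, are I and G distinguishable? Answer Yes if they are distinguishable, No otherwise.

States {A,D,H} cannot be reached from the start state, so discard them.
P0 = {B,E,I} | {C,F,G}.
Stable partition: {B,E,I} | {C,F,G} — 2 equivalence classes.
I and G end up in different blocks, so they are distinguishable. For instance, the string 'ε' is accepted from only I.

Yes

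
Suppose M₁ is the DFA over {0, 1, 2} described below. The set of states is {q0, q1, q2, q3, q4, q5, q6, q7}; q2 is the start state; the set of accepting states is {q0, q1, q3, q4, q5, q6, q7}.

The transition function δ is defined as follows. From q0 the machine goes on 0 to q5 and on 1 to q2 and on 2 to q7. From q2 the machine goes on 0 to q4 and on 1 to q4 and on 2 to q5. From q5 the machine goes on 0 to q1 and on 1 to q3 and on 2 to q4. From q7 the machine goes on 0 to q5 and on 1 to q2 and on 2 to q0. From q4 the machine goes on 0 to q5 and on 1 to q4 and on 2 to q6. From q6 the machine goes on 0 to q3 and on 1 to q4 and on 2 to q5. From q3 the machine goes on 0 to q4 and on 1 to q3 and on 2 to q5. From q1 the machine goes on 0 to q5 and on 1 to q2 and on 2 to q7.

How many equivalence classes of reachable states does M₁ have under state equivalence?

All states are reachable from the start state.
Initial partition by acceptance: {q0,q1,q3,q4,q5,q6,q7} | {q2}.
Refine {q0,q1,q3,q4,q5,q6,q7} on symbol 1: members go to different blocks, giving {q3,q4,q5,q6} and {q0,q1,q7}.
Split {q3,q4,q5,q6} by δ(·,0) → {q3,q4,q6} and {q5}.
Refine {q3,q4,q6} on symbol 0: members go to different blocks, giving {q3,q6} and {q4}.
Refine {q3,q6} on symbol 0: members go to different blocks, giving {q3} and {q6}.
The partition is now stable with 6 blocks: {q3} | {q2} | {q0,q1,q7} | {q5} | {q4} | {q6}.

6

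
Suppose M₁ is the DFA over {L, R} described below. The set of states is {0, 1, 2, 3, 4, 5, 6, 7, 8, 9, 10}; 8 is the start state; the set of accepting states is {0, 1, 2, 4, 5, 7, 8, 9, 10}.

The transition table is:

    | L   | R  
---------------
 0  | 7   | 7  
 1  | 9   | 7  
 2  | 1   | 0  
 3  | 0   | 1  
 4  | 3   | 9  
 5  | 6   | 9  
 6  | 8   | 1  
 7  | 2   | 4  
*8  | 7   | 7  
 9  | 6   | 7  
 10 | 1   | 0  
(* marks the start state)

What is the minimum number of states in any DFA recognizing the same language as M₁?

7

First remove the unreachable states {5,10}; 9 states remain.
Start with accepting vs non-accepting: {0,1,2,4,7,8,9} | {3,6}.
Refine {0,1,2,4,7,8,9} on symbol L: members go to different blocks, giving {0,1,2,7,8} and {4,9}.
Refine {0,1,2,7,8} on symbol L: members go to different blocks, giving {0,2,7,8} and {1}.
Refine {0,2,7,8} on symbol L: members go to different blocks, giving {0,7,8} and {2}.
On input L, block {0,7,8} splits into {0,8} and {7}.
Split {4,9} by δ(·,R) → {4} and {9}.
The partition is now stable with 7 blocks: {0,8} | {3,6} | {4} | {1} | {2} | {7} | {9}.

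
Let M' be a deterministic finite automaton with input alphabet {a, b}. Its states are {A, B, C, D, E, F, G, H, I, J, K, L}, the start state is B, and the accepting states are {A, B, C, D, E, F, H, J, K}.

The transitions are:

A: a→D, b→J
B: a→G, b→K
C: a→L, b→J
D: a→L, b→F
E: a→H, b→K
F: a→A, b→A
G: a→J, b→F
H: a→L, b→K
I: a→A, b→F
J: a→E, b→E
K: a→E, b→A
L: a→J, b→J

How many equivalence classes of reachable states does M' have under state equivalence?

States {C,I} cannot be reached from the start state, so discard them.
P0 = {A,B,D,E,F,H,J,K} | {G,L}.
On input a, block {A,B,D,E,F,H,J,K} splits into {A,E,F,J,K} and {B,D,H}.
Split {A,E,F,J,K} by δ(·,a) → {F,J,K} and {A,E}.
Stable partition: {F,J,K} | {G,L} | {B,D,H} | {A,E} — 4 equivalence classes.

4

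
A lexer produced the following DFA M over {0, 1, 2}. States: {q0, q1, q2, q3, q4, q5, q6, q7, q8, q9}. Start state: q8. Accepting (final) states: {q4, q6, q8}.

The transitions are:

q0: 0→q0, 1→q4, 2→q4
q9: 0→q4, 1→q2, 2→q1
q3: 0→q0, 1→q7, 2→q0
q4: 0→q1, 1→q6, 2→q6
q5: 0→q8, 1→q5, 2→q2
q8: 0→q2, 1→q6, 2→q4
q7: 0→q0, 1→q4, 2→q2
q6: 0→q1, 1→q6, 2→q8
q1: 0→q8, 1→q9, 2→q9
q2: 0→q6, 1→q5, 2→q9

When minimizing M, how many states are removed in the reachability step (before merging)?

BFS from q8 reaches {q1, q2, q4, q5, q6, q8, q9}; the 3 state(s) q0, q3, q7 are never visited.

3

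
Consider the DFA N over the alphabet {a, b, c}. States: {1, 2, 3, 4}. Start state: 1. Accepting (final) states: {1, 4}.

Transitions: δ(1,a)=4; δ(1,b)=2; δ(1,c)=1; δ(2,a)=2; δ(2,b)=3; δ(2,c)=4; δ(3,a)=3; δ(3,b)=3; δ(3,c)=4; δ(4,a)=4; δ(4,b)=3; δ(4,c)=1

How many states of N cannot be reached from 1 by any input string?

0

Every one of the 4 states is reachable from 1.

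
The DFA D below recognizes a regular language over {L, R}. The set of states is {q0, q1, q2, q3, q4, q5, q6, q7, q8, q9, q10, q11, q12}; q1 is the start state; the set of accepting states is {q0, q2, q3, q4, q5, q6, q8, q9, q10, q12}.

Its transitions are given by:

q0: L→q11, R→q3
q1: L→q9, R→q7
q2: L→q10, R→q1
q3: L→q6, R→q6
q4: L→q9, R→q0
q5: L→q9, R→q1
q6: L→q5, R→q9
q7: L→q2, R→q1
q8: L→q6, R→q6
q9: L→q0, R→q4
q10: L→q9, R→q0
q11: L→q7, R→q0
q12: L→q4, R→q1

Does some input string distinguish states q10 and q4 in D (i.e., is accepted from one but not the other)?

States {q8,q12} cannot be reached from the start state, so discard them.
Start with accepting vs non-accepting: {q0,q2,q3,q4,q5,q6,q9,q10} | {q1,q7,q11}.
Split {q0,q2,q3,q4,q5,q6,q9,q10} by δ(·,L) → {q2,q3,q4,q5,q6,q9,q10} and {q0}.
On input L, block {q2,q3,q4,q5,q6,q9,q10} splits into {q2,q3,q4,q5,q6,q10} and {q9}.
On input L, block {q2,q3,q4,q5,q6,q10} splits into {q2,q3,q6} and {q4,q5,q10}.
On input L, block {q2,q3,q6} splits into {q2,q6} and {q3}.
Refine {q2,q6} on symbol R: members go to different blocks, giving {q2} and {q6}.
Refine {q1,q7,q11} on symbol L: members go to different blocks, giving {q1} and {q7} and {q11}.
Refine {q4,q5,q10} on symbol R: members go to different blocks, giving {q4,q10} and {q5}.
No further refinement is possible. Final partition (10 blocks): {q2} | {q1} | {q0} | {q9} | {q4,q10} | {q3} | {q6} | {q7} | {q11} | {q5}.
q10 and q4 lie in the same block of the stable partition, so they are equivalent — no string distinguishes them.

No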